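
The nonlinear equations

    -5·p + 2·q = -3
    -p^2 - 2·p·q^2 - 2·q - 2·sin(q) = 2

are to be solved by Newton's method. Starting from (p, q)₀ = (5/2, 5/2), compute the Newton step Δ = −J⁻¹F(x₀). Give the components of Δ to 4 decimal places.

At (5/2, 5/2): F = (-4.5000, -45.696944).
Jacobian J = [[-5, 2], [-2·p - 2·q^2, -4·p·q - 2·cos(q) - 2]].
At the point, J = [[-5.0000, 2.0000], [-17.5000, -25.397713]] (det J = 161.988564).
Solving J·Δ = −F gives Δ = (-1.2697, -0.9244).

(-1.2697, -0.9244)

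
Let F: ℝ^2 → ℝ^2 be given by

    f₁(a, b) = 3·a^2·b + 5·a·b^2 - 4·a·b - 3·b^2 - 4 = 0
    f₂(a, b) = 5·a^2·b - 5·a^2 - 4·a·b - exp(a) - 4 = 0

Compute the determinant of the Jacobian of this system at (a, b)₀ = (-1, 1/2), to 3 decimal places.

-31.118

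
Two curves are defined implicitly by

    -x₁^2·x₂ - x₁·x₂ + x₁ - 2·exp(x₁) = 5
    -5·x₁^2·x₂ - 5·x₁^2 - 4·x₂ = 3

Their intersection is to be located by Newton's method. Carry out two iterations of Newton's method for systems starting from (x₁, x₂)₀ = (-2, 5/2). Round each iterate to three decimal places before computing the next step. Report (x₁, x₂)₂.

(-0.582, 2.179)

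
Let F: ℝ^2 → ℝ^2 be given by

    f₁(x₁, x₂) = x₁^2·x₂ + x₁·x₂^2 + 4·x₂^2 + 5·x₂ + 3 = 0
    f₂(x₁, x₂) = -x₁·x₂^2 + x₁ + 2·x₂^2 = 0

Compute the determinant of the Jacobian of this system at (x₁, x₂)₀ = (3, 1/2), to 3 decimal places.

-19.000

J = [[2·x₁·x₂ + x₂^2, x₁^2 + 2·x₁·x₂ + 8·x₂ + 5], [-x₂^2 + 1, -2·x₁·x₂ + 4·x₂]].
At the point, J = [[3.250, 21.000], [0.750, -1.000]].
det J = -19.000.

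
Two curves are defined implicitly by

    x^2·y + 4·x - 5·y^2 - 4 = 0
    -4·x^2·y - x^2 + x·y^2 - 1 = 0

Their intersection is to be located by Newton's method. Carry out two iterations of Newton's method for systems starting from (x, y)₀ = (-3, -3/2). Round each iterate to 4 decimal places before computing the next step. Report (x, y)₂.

(2.2501, 2.2121)

At (-3, -3/2): F = (-40.7500, 37.2500).
Jacobian J = [[2·x·y + 4, x^2 - 10·y], [-8·x·y - 2·x + y^2, -4·x^2 + 2·x·y]].
At the point, J = [[13.0000, 24.0000], [-27.7500, -27.0000]] (det J = 315.0000).
Solving J·Δ = −F gives Δ = (-0.6548, 2.0526).
Then the next iterate is (x, y)₁ = (-3.6548, 0.5526).
Round to (-3.6548, 0.5526) and repeat: F = (-12.764644, -44.999175), J = [[-0.039285, 7.831563], [23.772107, -57.469537]].
Δ = (5.9049, 1.6595), so (x, y)₂ = (2.2501, 2.2121).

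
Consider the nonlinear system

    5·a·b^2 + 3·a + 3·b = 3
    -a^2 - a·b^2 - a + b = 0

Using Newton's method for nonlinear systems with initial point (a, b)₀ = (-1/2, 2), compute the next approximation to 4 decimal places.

(-0.6037, 0.4451)

At (-1/2, 2): F = (-8.5000, 4.2500).
Jacobian J = [[5·b^2 + 3, 10·a·b + 3], [-2·a - b^2 - 1, -2·a·b + 1]].
At the point, J = [[23.0000, -7.0000], [-4.0000, 3.0000]] (det J = 41.0000).
Solving J·Δ = −F gives Δ = (-0.1037, -1.5549).
Then the next iterate is (a, b)₁ = (-0.6037, 0.4451).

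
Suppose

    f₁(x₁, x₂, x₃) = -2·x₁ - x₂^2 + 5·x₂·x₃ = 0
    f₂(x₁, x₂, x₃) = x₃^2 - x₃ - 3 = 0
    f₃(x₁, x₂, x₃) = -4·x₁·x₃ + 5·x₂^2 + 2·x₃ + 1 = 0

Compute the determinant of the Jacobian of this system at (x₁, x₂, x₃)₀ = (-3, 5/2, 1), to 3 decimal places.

J = [[-2, -2·x₂ + 5·x₃, 5·x₂], [0, 0, 2·x₃ - 1], [-4·x₃, 10·x₂, -4·x₁ + 2]].
At the point, J = [[-2.000, 0.000, 12.500], [0.000, 0.000, 1.000], [-4.000, 25.000, 14.000]].
det J = 50.000.

50.000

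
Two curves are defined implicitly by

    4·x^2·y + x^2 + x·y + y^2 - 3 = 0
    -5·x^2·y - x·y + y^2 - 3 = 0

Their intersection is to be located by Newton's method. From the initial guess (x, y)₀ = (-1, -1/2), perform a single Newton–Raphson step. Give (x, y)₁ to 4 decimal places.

At (-1, -1/2): F = (-3.2500, -0.7500).
Jacobian J = [[8·x·y + 2·x + y, 4·x^2 + x + 2·y], [-10·x·y - y, -5·x^2 - x + 2·y]].
At the point, J = [[1.5000, 2.0000], [-4.5000, -5.0000]] (det J = 1.5000).
Solving J·Δ = −F gives Δ = (-11.8333, 10.5000).
Then the next iterate is (x, y)₁ = (-12.8333, 10.0000).

(-12.8333, 10.0000)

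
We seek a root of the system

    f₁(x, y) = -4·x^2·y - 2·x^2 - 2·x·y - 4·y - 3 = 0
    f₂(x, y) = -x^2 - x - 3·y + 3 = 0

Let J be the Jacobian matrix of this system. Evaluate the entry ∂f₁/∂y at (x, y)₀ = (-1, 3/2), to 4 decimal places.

∂f₁/∂y = -4·x^2 - 2·x - 4.
At (-1, 3/2) this is -6.0000.

-6.0000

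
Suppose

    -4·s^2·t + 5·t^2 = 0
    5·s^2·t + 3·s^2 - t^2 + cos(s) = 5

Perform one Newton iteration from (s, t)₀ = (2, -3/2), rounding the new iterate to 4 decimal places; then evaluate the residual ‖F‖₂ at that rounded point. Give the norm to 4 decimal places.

At (2, -3/2): F = (35.2500, -25.666147).
Jacobian J = [[-8·s·t, -4·s^2 + 10·t], [10·s·t + 6·s - sin(s), 5·s^2 - 2·t]].
At the point, J = [[24.0000, -31.0000], [-18.909297, 23.0000]] (det J = -34.188220).
Solving J·Δ = −F gives Δ = (0.4417, 1.4790).
Then the next iterate is (s, t)₁ = (2.4417, -0.0210).
Re-evaluating at (2.4417, -0.0210): F = (0.503005, 11.494345), so ‖F‖₂ = 11.5053.

11.5053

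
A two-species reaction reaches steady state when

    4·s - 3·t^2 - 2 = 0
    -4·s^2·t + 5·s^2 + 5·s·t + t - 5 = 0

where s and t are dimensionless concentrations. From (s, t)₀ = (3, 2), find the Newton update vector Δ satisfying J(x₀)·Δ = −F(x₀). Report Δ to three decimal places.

(0.227, -0.091)

At (3, 2): F = (-2.000, 0.000).
Jacobian J = [[4, -6·t], [-8·s·t + 10·s + 5·t, -4·s^2 + 5·s + 1]].
At the point, J = [[4.000, -12.000], [-8.000, -20.000]] (det J = -176.000).
Solving J·Δ = −F gives Δ = (0.227, -0.091).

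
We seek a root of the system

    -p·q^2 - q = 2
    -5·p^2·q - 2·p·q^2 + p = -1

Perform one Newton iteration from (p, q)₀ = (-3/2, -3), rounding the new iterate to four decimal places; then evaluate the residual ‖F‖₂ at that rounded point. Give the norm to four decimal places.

18.4391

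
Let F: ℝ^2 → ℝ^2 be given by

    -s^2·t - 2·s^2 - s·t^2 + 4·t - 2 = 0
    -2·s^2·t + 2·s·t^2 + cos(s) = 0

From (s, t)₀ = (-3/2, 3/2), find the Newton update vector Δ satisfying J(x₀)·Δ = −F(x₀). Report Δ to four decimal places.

(0.4490, -0.5126)

At (-3/2, 3/2): F = (-0.5000, -13.429263).
Jacobian J = [[-2·s·t - 4·s - t^2, -s^2 - 2·s·t + 4], [-4·s·t + 2·t^2 - sin(s), -2·s^2 + 4·s·t]].
At the point, J = [[8.2500, 6.2500], [14.497495, -13.5000]] (det J = -201.984344).
Solving J·Δ = −F gives Δ = (0.4490, -0.5126).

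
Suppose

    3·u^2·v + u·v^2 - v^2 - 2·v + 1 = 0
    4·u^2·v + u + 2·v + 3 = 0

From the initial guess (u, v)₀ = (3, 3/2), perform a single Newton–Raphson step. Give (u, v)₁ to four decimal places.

(-5.9859, 8.5915)

At (3, 3/2): F = (43.0000, 63.0000).
Jacobian J = [[6·u·v + v^2, 3·u^2 + 2·u·v - 2·v - 2], [8·u·v + 1, 4·u^2 + 2]].
At the point, J = [[29.2500, 31.0000], [37.0000, 38.0000]] (det J = -35.5000).
Solving J·Δ = −F gives Δ = (-8.9859, 7.0915).
Then the next iterate is (u, v)₁ = (-5.9859, 8.5915).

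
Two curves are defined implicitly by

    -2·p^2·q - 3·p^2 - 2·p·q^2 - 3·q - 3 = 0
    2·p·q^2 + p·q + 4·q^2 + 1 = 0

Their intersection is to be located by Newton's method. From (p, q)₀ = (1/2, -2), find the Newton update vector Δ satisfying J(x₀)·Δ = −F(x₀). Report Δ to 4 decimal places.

(-0.0346, 1.0150)

At (1/2, -2): F = (-0.7500, 20.0000).
Jacobian J = [[-4·p·q - 6·p - 2·q^2, -2·p^2 - 4·p·q - 3], [2·q^2 + q, 4·p·q + p + 8·q]].
At the point, J = [[-7.0000, 0.5000], [6.0000, -19.5000]] (det J = 133.5000).
Solving J·Δ = −F gives Δ = (-0.0346, 1.0150).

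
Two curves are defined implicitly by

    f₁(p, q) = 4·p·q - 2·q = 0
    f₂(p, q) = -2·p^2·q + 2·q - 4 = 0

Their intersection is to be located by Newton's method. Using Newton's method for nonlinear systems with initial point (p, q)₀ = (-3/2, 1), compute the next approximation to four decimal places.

(-0.6579, 0.4211)

At (-3/2, 1): F = (-8.0000, -6.5000).
Jacobian J = [[4·q, 4·p - 2], [-4·p·q, -2·p^2 + 2]].
At the point, J = [[4.0000, -8.0000], [6.0000, -2.5000]] (det J = 38.0000).
Solving J·Δ = −F gives Δ = (0.8421, -0.5789).
Then the next iterate is (p, q)₁ = (-0.6579, 0.4211).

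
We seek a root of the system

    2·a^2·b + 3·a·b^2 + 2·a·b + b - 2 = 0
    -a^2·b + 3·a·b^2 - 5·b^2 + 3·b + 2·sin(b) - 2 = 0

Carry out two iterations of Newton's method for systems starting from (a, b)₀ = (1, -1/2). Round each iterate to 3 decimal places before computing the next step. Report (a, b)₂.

(2.349, -1.154)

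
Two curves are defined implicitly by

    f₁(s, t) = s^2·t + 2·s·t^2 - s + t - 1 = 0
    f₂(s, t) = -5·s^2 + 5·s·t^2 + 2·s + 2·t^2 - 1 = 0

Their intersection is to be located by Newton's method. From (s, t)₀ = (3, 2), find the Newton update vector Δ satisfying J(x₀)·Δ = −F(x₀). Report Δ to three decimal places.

(-1.130, -0.545)

At (3, 2): F = (40.000, 28.000).
Jacobian J = [[2·s·t + 2·t^2 - 1, s^2 + 4·s·t + 1], [-10·s + 5·t^2 + 2, 10·s·t + 4·t]].
At the point, J = [[19.000, 34.000], [-8.000, 68.000]] (det J = 1564.000).
Solving J·Δ = −F gives Δ = (-1.130, -0.545).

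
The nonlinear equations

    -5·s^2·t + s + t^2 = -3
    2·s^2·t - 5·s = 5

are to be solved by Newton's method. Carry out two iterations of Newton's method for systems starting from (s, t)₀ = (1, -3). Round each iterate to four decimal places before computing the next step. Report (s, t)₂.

(-0.9053, -1.4358)

At (1, -3): F = (28.0000, -16.0000).
Jacobian J = [[-10·s·t + 1, -5·s^2 + 2·t], [4·s·t - 5, 2·s^2]].
At the point, J = [[31.0000, -11.0000], [-17.0000, 2.0000]] (det J = -125.0000).
Solving J·Δ = −F gives Δ = (-0.9600, -0.1600).
Then the next iterate is (s, t)₁ = (0.0400, -3.1600).
Round to (0.0400, -3.1600) and repeat: F = (13.050880, -5.210112), J = [[2.2640, -6.3280], [-5.5056, 0.0032]].
Δ = (-0.9453, 1.7242), so (s, t)₂ = (-0.9053, -1.4358).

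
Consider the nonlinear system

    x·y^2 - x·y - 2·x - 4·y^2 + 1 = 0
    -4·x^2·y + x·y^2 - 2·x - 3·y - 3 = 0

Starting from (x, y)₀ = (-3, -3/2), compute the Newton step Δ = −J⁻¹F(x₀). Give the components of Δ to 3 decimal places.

At (-3, -3/2): F = (-13.250, 54.750).
Jacobian J = [[y^2 - y - 2, 2·x·y - x - 8·y], [-8·x·y + y^2 - 2, -4·x^2 + 2·x·y - 3]].
At the point, J = [[1.750, 24.000], [-35.750, -30.000]] (det J = 805.500).
Solving J·Δ = −F gives Δ = (1.138, 0.469).

(1.138, 0.469)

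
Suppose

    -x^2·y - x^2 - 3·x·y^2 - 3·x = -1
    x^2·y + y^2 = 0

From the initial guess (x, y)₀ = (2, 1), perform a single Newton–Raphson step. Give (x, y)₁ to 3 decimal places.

At (2, 1): F = (-19.000, 5.000).
Jacobian J = [[-2·x·y - 2·x - 3·y^2 - 3, -x^2 - 6·x·y], [2·x·y, x^2 + 2·y]].
At the point, J = [[-14.000, -16.000], [4.000, 6.000]] (det J = -20.000).
Solving J·Δ = −F gives Δ = (-1.700, 0.300).
Then the next iterate is (x, y)₁ = (0.300, 1.300).

(0.300, 1.300)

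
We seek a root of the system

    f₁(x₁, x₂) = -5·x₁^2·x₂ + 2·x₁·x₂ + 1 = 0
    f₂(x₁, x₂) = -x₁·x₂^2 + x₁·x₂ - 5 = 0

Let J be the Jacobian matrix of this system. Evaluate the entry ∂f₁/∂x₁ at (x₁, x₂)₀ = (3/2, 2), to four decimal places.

-26.0000

∂f₁/∂x₁ = -10·x₁·x₂ + 2·x₂.
At (3/2, 2) this is -26.0000.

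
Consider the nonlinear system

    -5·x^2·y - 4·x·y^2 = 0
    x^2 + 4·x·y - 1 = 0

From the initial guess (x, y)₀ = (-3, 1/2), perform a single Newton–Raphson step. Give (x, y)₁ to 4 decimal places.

(-2.0000, 0.3333)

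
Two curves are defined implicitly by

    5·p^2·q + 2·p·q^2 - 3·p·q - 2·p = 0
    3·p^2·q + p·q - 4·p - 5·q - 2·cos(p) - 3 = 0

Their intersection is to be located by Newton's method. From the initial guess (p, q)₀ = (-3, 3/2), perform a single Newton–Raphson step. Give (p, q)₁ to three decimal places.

At (-3, 3/2): F = (73.500, 39.47998).
Jacobian J = [[10·p·q + 2·q^2 - 3·q - 2, 5·p^2 + 4·p·q - 3·p], [6·p·q + q + 2·sin(p) - 4, 3·p^2 + p - 5]].
At the point, J = [[-47.000, 36.000], [-29.78224, 19.000]] (det J = 179.16064).
Solving J·Δ = −F gives Δ = (0.138, -1.861).
Then the next iterate is (p, q)₁ = (-2.862, -0.361).

(-2.862, -0.361)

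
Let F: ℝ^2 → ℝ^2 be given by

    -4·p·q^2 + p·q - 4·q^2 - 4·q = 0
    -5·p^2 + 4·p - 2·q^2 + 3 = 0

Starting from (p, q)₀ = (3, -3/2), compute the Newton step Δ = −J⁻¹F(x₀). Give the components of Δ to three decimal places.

(-1.220, 0.461)

At (3, -3/2): F = (-34.500, -34.500).
Jacobian J = [[-4·q^2 + q, -8·p·q + p - 8·q - 4], [-10·p + 4, -4·q]].
At the point, J = [[-10.500, 47.000], [-26.000, 6.000]] (det J = 1159.000).
Solving J·Δ = −F gives Δ = (-1.220, 0.461).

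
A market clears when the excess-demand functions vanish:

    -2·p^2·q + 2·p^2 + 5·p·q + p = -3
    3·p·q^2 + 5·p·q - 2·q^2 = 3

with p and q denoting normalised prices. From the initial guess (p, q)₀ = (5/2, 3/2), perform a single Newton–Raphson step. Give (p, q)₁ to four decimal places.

(-2.6429, 3.0573)

At (5/2, 3/2): F = (18.0000, 28.1250).
Jacobian J = [[-4·p·q + 4·p + 5·q + 1, -2·p^2 + 5·p], [3·q^2 + 5·q, 6·p·q + 5·p - 4·q]].
At the point, J = [[3.5000, 0.0000], [14.2500, 29.0000]] (det J = 101.5000).
Solving J·Δ = −F gives Δ = (-5.1429, 1.5573).
Then the next iterate is (p, q)₁ = (-2.6429, 3.0573).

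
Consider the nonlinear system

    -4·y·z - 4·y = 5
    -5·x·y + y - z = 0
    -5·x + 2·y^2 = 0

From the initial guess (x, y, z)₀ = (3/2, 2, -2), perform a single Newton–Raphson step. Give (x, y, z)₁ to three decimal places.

(0.739, 1.462, -1.894)

At (3/2, 2, -2): F = (3.000, -11.000, 0.500).
Jacobian J = [[0, -4·z - 4, -4·y], [-5·y, -5·x + 1, -1], [-5, 4·y, 0]].
At the point, J = [[0.000, 4.000, -8.000], [-10.000, -6.500, -1.000], [-5.000, 8.000, 0.000]] (det J = 920.000).
Solving J·Δ = −F gives Δ = (-0.761, -0.538, 0.106).
Then the next iterate is (x, y, z)₁ = (0.739, 1.462, -1.894).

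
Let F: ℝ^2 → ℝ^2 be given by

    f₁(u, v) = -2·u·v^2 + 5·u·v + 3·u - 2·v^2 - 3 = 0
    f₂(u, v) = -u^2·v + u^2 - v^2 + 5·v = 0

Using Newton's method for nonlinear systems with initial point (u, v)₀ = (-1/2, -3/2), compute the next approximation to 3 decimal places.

At (-1/2, -3/2): F = (-3.000, -9.125).
Jacobian J = [[-2·v^2 + 5·v + 3, -4·u·v + 5·u - 4·v], [-2·u·v + 2·u, -u^2 - 2·v + 5]].
At the point, J = [[-9.000, 0.500], [-2.500, 7.750]] (det J = -68.500).
Solving J·Δ = −F gives Δ = (-0.273, 1.089).
Then the next iterate is (u, v)₁ = (-0.773, -0.411).

(-0.773, -0.411)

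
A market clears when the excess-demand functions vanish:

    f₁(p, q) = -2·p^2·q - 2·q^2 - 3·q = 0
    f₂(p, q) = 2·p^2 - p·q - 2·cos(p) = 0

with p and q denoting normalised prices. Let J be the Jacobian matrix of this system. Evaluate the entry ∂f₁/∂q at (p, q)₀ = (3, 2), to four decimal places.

∂f₁/∂q = -2·p^2 - 4·q - 3.
At (3, 2) this is -29.0000.

-29.0000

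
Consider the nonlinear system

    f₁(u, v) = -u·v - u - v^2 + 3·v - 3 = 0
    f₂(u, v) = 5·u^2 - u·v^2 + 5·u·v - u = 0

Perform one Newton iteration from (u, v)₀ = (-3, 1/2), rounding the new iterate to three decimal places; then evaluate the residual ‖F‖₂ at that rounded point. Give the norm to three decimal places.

10.329

At (-3, 1/2): F = (2.750, 41.250).
Jacobian J = [[-v - 1, -u - 2·v + 3], [10·u - v^2 + 5·v - 1, -2·u·v + 5·u]].
At the point, J = [[-1.500, 5.000], [-28.750, -12.000]] (det J = 161.750).
Solving J·Δ = −F gives Δ = (1.479, -0.106).
Then the next iterate is (u, v)₁ = (-1.521, 0.394).
Re-evaluating at (-1.521, 0.394): F = (0.14704, 10.32795), so ‖F‖₂ = 10.329.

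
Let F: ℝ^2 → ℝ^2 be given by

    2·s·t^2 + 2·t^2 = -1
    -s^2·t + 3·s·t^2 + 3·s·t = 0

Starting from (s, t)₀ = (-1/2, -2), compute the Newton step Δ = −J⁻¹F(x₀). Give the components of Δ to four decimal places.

At (-1/2, -2): F = (5.0000, -2.5000).
Jacobian J = [[2·t^2, 4·s·t + 4·t], [-2·s·t + 3·t^2 + 3·t, -s^2 + 6·s·t + 3·s]].
At the point, J = [[8.0000, -4.0000], [4.0000, 4.2500]] (det J = 50.0000).
Solving J·Δ = −F gives Δ = (-0.2250, 0.8000).

(-0.2250, 0.8000)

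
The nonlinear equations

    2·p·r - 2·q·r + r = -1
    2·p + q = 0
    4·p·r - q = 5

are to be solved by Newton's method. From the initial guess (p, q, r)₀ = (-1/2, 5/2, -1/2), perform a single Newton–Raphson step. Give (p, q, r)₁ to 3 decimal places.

(4.333, -8.667, -3.000)

At (-1/2, 5/2, -1/2): F = (3.500, 1.500, -6.500).
Jacobian J = [[2·r, -2·r, 2·p - 2·q + 1], [2, 1, 0], [4·r, -1, 4·p]].
At the point, J = [[-1.000, 1.000, -5.000], [2.000, 1.000, 0.000], [-2.000, -1.000, -2.000]] (det J = 6.000).
Solving J·Δ = −F gives Δ = (4.833, -11.167, -2.500).
Then the next iterate is (p, q, r)₁ = (4.333, -8.667, -3.000).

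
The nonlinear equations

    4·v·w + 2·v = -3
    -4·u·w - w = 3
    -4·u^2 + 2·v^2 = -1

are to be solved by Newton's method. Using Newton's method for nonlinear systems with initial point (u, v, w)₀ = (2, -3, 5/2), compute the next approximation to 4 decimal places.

At (2, -3, 5/2): F = (-33.0000, -25.5000, 3.0000).
Jacobian J = [[0, 4·w + 2, 4·v], [-4·w, 0, -4·u - 1], [-8·u, 4·v, 0]].
At the point, J = [[0.0000, 12.0000, -12.0000], [-10.0000, 0.0000, -9.0000], [-16.0000, -12.0000, 0.0000]] (det J = 288.0000).
Solving J·Δ = −F gives Δ = (1.5000, -1.7500, -4.5000).
Then the next iterate is (u, v, w)₁ = (3.5000, -4.7500, -2.0000).

(3.5000, -4.7500, -2.0000)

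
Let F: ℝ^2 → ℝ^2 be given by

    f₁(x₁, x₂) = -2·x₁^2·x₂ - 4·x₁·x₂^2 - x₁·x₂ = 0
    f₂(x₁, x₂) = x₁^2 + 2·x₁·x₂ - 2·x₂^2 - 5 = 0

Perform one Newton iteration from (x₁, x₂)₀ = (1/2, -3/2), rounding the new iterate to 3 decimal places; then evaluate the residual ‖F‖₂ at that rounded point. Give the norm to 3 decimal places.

At (1/2, -3/2): F = (-3.000, -10.750).
Jacobian J = [[-4·x₁·x₂ - 4·x₂^2 - x₂, -2·x₁^2 - 8·x₁·x₂ - x₁], [2·x₁ + 2·x₂, 2·x₁ - 4·x₂]].
At the point, J = [[-4.500, 5.000], [-2.000, 7.000]] (det J = -21.500).
Solving J·Δ = −F gives Δ = (1.523, 1.971).
Then the next iterate is (x₁, x₂)₁ = (2.023, 0.471).
Re-evaluating at (2.023, 0.471): F = (-6.60313, 0.55451), so ‖F‖₂ = 6.626.

6.626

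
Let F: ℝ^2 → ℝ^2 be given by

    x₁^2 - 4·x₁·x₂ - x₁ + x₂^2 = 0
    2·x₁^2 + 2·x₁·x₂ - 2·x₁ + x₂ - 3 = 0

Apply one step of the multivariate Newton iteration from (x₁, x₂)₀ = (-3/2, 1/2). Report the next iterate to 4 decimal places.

At (-3/2, 1/2): F = (7.0000, 3.5000).
Jacobian J = [[2·x₁ - 4·x₂ - 1, -4·x₁ + 2·x₂], [4·x₁ + 2·x₂ - 2, 2·x₁ + 1]].
At the point, J = [[-6.0000, 7.0000], [-7.0000, -2.0000]] (det J = 61.0000).
Solving J·Δ = −F gives Δ = (0.6311, -0.4590).
Then the next iterate is (x₁, x₂)₁ = (-0.8689, 0.0410).

(-0.8689, 0.0410)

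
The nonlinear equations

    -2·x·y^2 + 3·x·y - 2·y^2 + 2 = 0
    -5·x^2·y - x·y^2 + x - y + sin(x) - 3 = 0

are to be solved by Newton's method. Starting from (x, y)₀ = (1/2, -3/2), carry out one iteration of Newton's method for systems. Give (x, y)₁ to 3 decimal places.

(0.542, -0.798)

At (1/2, -3/2): F = (-7.000, 0.22943).
Jacobian J = [[-2·y^2 + 3·y, -4·x·y + 3·x - 4·y], [-10·x·y - y^2 + cos(x) + 1, -5·x^2 - 2·x·y - 1]].
At the point, J = [[-9.000, 10.500], [7.12758, -0.750]] (det J = -68.08962).
Solving J·Δ = −F gives Δ = (0.042, 0.702).
Then the next iterate is (x, y)₁ = (0.542, -0.798).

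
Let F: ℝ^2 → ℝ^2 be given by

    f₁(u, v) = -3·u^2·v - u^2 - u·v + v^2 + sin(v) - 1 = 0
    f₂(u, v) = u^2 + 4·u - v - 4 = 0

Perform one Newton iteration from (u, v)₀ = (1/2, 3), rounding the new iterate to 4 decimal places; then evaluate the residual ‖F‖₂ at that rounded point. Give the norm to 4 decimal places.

185.4206

At (1/2, 3): F = (4.141120, -4.7500).
Jacobian J = [[-6·u·v - 2·u - v, -3·u^2 - u + 2·v + cos(v)], [2·u + 4, -1]].
At the point, J = [[-13.0000, 3.760008], [5.0000, -1.0000]] (det J = -5.800038).
Solving J·Δ = −F gives Δ = (2.3653, 7.0766).
Then the next iterate is (u, v)₁ = (2.8653, 10.0766).
Re-evaluating at (2.8653, 10.0766): F = (-185.336162, 5.594544), so ‖F‖₂ = 185.4206.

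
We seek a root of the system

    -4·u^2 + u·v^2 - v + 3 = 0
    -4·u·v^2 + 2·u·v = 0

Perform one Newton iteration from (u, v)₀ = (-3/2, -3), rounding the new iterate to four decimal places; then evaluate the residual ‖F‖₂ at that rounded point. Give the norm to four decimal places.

At (-3/2, -3): F = (-16.5000, 63.0000).
Jacobian J = [[-8·u + v^2, 2·u·v - 1], [-4·v^2 + 2·v, -8·u·v + 2·u]].
At the point, J = [[21.0000, 8.0000], [-42.0000, -39.0000]] (det J = -483.0000).
Solving J·Δ = −F gives Δ = (0.2888, 1.3043).
Then the next iterate is (u, v)₁ = (-1.2112, -1.6957).
Re-evaluating at (-1.2112, -1.6957): F = (-4.655004, 18.038394), so ‖F‖₂ = 18.6294.

18.6294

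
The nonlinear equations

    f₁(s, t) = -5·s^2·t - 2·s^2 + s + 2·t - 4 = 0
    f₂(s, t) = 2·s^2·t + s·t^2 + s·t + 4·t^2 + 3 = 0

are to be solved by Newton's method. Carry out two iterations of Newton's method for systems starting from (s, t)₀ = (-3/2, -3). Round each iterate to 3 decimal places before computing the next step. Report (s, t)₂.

At (-3/2, -3): F = (17.750, 16.500).
Jacobian J = [[-10·s·t - 4·s + 1, -5·s^2 + 2], [4·s·t + t^2 + t, 2·s^2 + 2·s·t + s + 8·t]].
At the point, J = [[-38.000, -9.250], [24.000, -12.000]] (det J = 678.000).
Solving J·Δ = −F gives Δ = (0.089, 1.553).
Then the next iterate is (s, t)₁ = (-1.411, -1.447).
Round to (-1.411, -1.447) and repeat: F = (2.11747, 4.70086), J = [[-13.77317, -7.95461], [8.81368, -4.92172]].
Δ = (-0.196, 0.605), so (s, t)₂ = (-1.607, -0.842).

(-1.607, -0.842)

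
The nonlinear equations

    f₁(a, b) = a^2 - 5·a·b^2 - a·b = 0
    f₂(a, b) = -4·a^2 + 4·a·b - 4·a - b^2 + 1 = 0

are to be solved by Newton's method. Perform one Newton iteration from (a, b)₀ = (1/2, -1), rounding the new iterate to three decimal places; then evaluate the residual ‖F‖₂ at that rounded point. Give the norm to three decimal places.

At (1/2, -1): F = (-1.750, -5.000).
Jacobian J = [[2·a - 5·b^2 - b, -10·a·b - a], [-8·a + 4·b - 4, 4·a - 2·b]].
At the point, J = [[-3.000, 4.500], [-12.000, 4.000]] (det J = 42.000).
Solving J·Δ = −F gives Δ = (-0.369, 0.143).
Then the next iterate is (a, b)₁ = (0.131, -0.857).
Re-evaluating at (0.131, -0.857): F = (-0.35164, -0.77616), so ‖F‖₂ = 0.852.

0.852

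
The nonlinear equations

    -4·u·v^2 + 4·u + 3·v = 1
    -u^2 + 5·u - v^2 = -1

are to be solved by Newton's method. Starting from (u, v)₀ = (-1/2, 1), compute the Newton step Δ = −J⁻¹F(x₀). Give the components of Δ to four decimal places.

At (-1/2, 1): F = (2.0000, -2.7500).
Jacobian J = [[-4·v^2 + 4, -8·u·v + 3], [-2·u + 5, -2·v]].
At the point, J = [[0.0000, 7.0000], [6.0000, -2.0000]] (det J = -42.0000).
Solving J·Δ = −F gives Δ = (0.3631, -0.2857).

(0.3631, -0.2857)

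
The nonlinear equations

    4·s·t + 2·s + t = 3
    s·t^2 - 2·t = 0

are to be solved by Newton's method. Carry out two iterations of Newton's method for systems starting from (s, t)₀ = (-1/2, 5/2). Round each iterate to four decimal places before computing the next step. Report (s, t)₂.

(0.3348, 0.3585)

At (-1/2, 5/2): F = (-6.5000, -8.1250).
Jacobian J = [[4·t + 2, 4·s + 1], [t^2, 2·s·t - 2]].
At the point, J = [[12.0000, -1.0000], [6.2500, -4.5000]] (det J = -47.7500).
Solving J·Δ = −F gives Δ = (0.4424, -1.1911).
Then the next iterate is (s, t)₁ = (-0.0576, 1.3089).
Round to (-0.0576, 1.3089) and repeat: F = (-2.107871, -2.716481), J = [[7.2356, 0.7696], [1.713219, -2.150785]].
Δ = (0.3924, -0.9504), so (s, t)₂ = (0.3348, 0.3585).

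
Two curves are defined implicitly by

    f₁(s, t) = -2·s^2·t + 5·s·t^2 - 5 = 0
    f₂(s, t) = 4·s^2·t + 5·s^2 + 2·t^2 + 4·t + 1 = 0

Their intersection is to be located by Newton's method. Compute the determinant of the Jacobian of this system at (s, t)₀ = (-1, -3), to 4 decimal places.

J = [[-4·s·t + 5·t^2, -2·s^2 + 10·s·t], [8·s·t + 10·s, 4·s^2 + 4·t + 4]].
At the point, J = [[33.0000, 28.0000], [14.0000, -4.0000]].
det J = -524.0000.

-524.0000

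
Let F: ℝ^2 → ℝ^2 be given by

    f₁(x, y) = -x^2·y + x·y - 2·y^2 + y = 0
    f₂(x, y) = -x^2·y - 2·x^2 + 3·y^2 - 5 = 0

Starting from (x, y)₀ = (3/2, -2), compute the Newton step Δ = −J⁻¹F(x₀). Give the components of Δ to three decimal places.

(1.112, 0.491)

At (3/2, -2): F = (-8.500, 7.000).
Jacobian J = [[-2·x·y + y, -x^2 + x - 4·y + 1], [-2·x·y - 4·x, -x^2 + 6·y]].
At the point, J = [[4.000, 8.250], [0.000, -14.250]] (det J = -57.000).
Solving J·Δ = −F gives Δ = (1.112, 0.491).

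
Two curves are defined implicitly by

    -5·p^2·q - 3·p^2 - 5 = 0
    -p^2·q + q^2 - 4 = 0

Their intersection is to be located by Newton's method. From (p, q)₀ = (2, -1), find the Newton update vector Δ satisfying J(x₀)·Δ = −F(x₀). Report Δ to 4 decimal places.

(-0.0625, 0.1250)

At (2, -1): F = (3.0000, 1.0000).
Jacobian J = [[-10·p·q - 6·p, -5·p^2], [-2·p·q, -p^2 + 2·q]].
At the point, J = [[8.0000, -20.0000], [4.0000, -6.0000]] (det J = 32.0000).
Solving J·Δ = −F gives Δ = (-0.0625, 0.1250).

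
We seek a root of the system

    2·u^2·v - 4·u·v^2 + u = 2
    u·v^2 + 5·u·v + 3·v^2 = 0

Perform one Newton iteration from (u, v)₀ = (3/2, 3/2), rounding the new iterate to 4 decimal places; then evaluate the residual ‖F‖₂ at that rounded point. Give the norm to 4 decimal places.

At (3/2, 3/2): F = (-7.2500, 21.3750).
Jacobian J = [[4·u·v - 4·v^2 + 1, 2·u^2 - 8·u·v], [v^2 + 5·v, 2·u·v + 5·u + 6·v]].
At the point, J = [[1.0000, -13.5000], [9.7500, 21.0000]] (det J = 152.6250).
Solving J·Δ = −F gives Δ = (-0.8931, -0.6032).
Then the next iterate is (u, v)₁ = (0.6069, 0.8968).
Re-evaluating at (0.6069, 0.8968): F = (-2.684865, 5.622190), so ‖F‖₂ = 6.2304.

6.2304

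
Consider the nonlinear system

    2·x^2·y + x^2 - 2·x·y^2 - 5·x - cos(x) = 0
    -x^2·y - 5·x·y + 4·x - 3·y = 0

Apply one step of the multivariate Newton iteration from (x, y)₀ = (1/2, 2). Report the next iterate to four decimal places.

(0.3699, 0.5289)

At (1/2, 2): F = (-6.127583, -9.5000).
Jacobian J = [[4·x·y + 2·x - 2·y^2 + sin(x) - 5, 2·x^2 - 4·x·y], [-2·x·y - 5·y + 4, -x^2 - 5·x - 3]].
At the point, J = [[-7.520574, -3.5000], [-8.0000, -5.7500]] (det J = 15.243303).
Solving J·Δ = −F gives Δ = (-0.1301, -1.4711).
Then the next iterate is (x, y)₁ = (0.3699, 0.5289).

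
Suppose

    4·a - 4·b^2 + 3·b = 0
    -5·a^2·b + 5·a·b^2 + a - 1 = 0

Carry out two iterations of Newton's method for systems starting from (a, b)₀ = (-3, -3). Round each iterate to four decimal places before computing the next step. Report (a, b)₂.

At (-3, -3): F = (-57.0000, -4.0000).
Jacobian J = [[4, -8·b + 3], [-10·a·b + 5·b^2 + 1, -5·a^2 + 10·a·b]].
At the point, J = [[4.0000, 27.0000], [-44.0000, 45.0000]] (det J = 1368.0000).
Solving J·Δ = −F gives Δ = (1.7961, 1.8450).
Then the next iterate is (a, b)₁ = (-1.2039, -1.1550).
Round to (-1.2039, -1.1550) and repeat: F = (-13.6167, -1.863922), J = [[4.0000, 12.2400], [-6.234920, 6.658169]].
Δ = (0.6590, 0.8971), so (a, b)₂ = (-0.5449, -0.2579).

(-0.5449, -0.2579)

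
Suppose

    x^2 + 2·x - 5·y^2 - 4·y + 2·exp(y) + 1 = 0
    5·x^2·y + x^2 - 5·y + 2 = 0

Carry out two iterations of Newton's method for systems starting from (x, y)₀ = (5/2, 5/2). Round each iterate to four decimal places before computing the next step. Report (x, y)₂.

(1.0362, 0.9506)

At (5/2, 5/2): F = (-4.635012, 73.8750).
Jacobian J = [[2·x + 2, -10·y + 2·exp(y) - 4], [10·x·y + 2·x, 5·x^2 - 5]].
At the point, J = [[7.0000, -4.635012], [67.5000, 26.2500]] (det J = 496.613315).
Solving J·Δ = −F gives Δ = (-0.4445, -1.6713).
Then the next iterate is (x, y)₁ = (2.0555, 0.8287).
Round to (2.0555, 0.8287) and repeat: F = (7.168241, 19.588200), J = [[6.1110, -7.706321], [21.144928, 16.125401]].
Δ = (-1.0193, 0.1219), so (x, y)₂ = (1.0362, 0.9506).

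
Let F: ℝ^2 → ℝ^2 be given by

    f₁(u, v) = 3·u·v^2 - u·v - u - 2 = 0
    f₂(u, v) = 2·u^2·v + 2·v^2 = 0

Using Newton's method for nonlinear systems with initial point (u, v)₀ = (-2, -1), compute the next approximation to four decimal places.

(-1.4800, -0.5400)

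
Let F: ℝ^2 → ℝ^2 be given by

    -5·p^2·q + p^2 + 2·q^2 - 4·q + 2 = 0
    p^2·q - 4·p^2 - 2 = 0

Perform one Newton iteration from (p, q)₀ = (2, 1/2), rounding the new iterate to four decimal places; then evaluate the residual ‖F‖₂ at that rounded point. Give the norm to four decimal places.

At (2, 1/2): F = (-5.5000, -16.0000).
Jacobian J = [[-10·p·q + 2·p, -5·p^2 + 4·q - 4], [2·p·q - 8·p, p^2]].
At the point, J = [[-6.0000, -22.0000], [-14.0000, 4.0000]] (det J = -332.0000).
Solving J·Δ = −F gives Δ = (-1.1265, 0.0572).
Then the next iterate is (p, q)₁ = (0.8735, 0.5572).
Re-evaluating at (0.8735, 0.5572): F = (-0.970578, -4.626864), so ‖F‖₂ = 4.7276.

4.7276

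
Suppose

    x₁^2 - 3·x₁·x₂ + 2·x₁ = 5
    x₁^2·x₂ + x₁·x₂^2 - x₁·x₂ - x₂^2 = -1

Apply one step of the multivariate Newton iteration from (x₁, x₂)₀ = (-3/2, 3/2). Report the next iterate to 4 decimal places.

At (-3/2, 3/2): F = (1.0000, 1.0000).
Jacobian J = [[2·x₁ - 3·x₂ + 2, -3·x₁], [2·x₁·x₂ + x₂^2 - x₂, x₁^2 + 2·x₁·x₂ - x₁ - 2·x₂]].
At the point, J = [[-5.5000, 4.5000], [-3.7500, -3.7500]] (det J = 37.5000).
Solving J·Δ = −F gives Δ = (0.2200, 0.0467).
Then the next iterate is (x₁, x₂)₁ = (-1.2800, 1.5467).

(-1.2800, 1.5467)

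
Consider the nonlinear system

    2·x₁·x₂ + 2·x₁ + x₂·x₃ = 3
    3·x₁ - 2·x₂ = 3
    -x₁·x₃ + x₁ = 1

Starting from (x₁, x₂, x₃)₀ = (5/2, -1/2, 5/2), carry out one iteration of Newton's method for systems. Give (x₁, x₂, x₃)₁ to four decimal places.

(0.9203, -0.1195, 1.5478)

At (5/2, -1/2, 5/2): F = (-1.7500, 5.5000, -4.7500).
Jacobian J = [[2·x₂ + 2, 2·x₁ + x₃, x₂], [3, -2, 0], [-x₃ + 1, 0, -x₁]].
At the point, J = [[1.0000, 7.5000, -0.5000], [3.0000, -2.0000, 0.0000], [-1.5000, 0.0000, -2.5000]] (det J = 62.7500).
Solving J·Δ = −F gives Δ = (-1.5797, 0.3805, -0.9522).
Then the next iterate is (x₁, x₂, x₃)₁ = (0.9203, -0.1195, 1.5478).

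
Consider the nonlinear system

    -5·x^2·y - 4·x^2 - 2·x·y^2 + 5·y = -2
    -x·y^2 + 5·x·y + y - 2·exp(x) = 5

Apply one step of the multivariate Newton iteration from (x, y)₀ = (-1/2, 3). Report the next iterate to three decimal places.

(1.547, 0.611)

At (-1/2, 3): F = (21.250, -6.21306).
Jacobian J = [[-10·x·y - 8·x - 2·y^2, -5·x^2 - 4·x·y + 5], [-y^2 + 5·y - 2·exp(x), -2·x·y + 5·x + 1]].
At the point, J = [[1.000, 9.750], [4.78694, 1.500]] (det J = -45.17265).
Solving J·Δ = −F gives Δ = (2.047, -2.389).
Then the next iterate is (x, y)₁ = (1.547, 0.611).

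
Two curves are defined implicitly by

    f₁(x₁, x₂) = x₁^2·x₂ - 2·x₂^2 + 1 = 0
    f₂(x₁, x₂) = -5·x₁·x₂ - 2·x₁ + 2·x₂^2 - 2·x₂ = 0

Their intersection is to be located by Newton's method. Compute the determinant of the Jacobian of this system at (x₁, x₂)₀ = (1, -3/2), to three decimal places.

J = [[2·x₁·x₂, x₁^2 - 4·x₂], [-5·x₂ - 2, -5·x₁ + 4·x₂ - 2]].
At the point, J = [[-3.000, 7.000], [5.500, -13.000]].
det J = 0.500.

0.500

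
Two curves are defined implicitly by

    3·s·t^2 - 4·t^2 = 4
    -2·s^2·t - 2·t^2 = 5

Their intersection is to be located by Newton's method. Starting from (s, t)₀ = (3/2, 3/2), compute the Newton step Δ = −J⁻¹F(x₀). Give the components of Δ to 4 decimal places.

At (3/2, 3/2): F = (-2.8750, -16.2500).
Jacobian J = [[3·t^2, 6·s·t - 8·t], [-4·s·t, -2·s^2 - 4·t]].
At the point, J = [[6.7500, 1.5000], [-9.0000, -10.5000]] (det J = -57.3750).
Solving J·Δ = −F gives Δ = (0.9510, -2.3627).

(0.9510, -2.3627)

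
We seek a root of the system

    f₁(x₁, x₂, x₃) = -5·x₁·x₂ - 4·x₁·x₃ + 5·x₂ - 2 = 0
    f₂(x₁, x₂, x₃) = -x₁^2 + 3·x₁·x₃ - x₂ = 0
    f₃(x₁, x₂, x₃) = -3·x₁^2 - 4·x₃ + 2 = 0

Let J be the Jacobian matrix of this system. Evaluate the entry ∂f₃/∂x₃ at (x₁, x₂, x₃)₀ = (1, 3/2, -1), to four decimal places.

-4.0000

∂f₃/∂x₃ = -4.
At (1, 3/2, -1) this is -4.0000.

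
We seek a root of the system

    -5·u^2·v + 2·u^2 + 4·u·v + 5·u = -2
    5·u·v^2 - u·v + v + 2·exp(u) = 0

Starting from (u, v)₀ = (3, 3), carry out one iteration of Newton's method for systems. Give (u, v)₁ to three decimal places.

(2.981, 1.095)

At (3, 3): F = (-64.000, 169.17107).
Jacobian J = [[-10·u·v + 4·u + 4·v + 5, -5·u^2 + 4·u], [5·v^2 - v + 2·exp(u), 10·u·v - u + 1]].
At the point, J = [[-61.000, -33.000], [82.17107, 88.000]] (det J = -2656.35456).
Solving J·Δ = −F gives Δ = (-0.019, -1.905).
Then the next iterate is (u, v)₁ = (2.981, 1.095).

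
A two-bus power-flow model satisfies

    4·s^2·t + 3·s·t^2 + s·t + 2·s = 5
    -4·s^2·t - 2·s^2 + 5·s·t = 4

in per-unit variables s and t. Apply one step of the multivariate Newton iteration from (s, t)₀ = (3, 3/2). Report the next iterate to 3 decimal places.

At (3, 3/2): F = (79.750, -53.500).
Jacobian J = [[8·s·t + 3·t^2 + t + 2, 4·s^2 + 6·s·t + s], [-8·s·t - 4·s + 5·t, -4·s^2 + 5·s]].
At the point, J = [[46.250, 66.000], [-40.500, -21.000]] (det J = 1701.750).
Solving J·Δ = −F gives Δ = (-1.091, -0.444).
Then the next iterate is (s, t)₁ = (1.909, 1.056).

(1.909, 1.056)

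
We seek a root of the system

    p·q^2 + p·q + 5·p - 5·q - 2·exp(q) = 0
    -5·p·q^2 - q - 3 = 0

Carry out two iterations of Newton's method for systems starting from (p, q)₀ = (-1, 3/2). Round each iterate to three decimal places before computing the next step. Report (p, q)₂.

At (-1, 3/2): F = (-25.21338, 6.750).
Jacobian J = [[q^2 + q + 5, 2·p·q + p - 2·exp(q) - 5], [-5·q^2, -10·p·q - 1]].
At the point, J = [[8.750, -17.96338], [-11.250, 14.000]] (det J = -79.58800).
Solving J·Δ = −F gives Δ = (-2.912, -2.822).
Then the next iterate is (p, q)₁ = (-3.912, -1.322).
Round to (-3.912, -1.322) and repeat: F = (-15.14848, 32.50670), J = [[5.42568, 0.89812], [-8.73842, -52.71664]].
Δ = (2.766, 0.158), so (p, q)₂ = (-1.146, -1.164).

(-1.146, -1.164)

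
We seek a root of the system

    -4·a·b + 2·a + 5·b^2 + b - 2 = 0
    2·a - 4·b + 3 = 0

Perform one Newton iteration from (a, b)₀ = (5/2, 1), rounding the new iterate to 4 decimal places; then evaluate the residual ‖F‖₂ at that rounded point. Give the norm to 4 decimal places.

5.0000

At (5/2, 1): F = (-1.0000, 4.0000).
Jacobian J = [[-4·b + 2, -4·a + 10·b + 1], [2, -4]].
At the point, J = [[-2.0000, 1.0000], [2.0000, -4.0000]] (det J = 6.0000).
Solving J·Δ = −F gives Δ = (0.0000, 1.0000).
Then the next iterate is (a, b)₁ = (2.5000, 2.0000).
Re-evaluating at (2.5000, 2.0000): F = (5.0000, 0.0000), so ‖F‖₂ = 5.0000.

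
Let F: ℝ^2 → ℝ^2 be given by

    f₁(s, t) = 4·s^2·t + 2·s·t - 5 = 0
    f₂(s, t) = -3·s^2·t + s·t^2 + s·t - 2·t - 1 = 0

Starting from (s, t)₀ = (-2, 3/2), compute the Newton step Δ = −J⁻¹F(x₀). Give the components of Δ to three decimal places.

At (-2, 3/2): F = (13.000, -29.500).
Jacobian J = [[8·s·t + 2·t, 4·s^2 + 2·s], [-6·s·t + t^2 + t, -3·s^2 + 2·s·t + s - 2]].
At the point, J = [[-21.000, 12.000], [21.750, -22.000]] (det J = 201.000).
Solving J·Δ = −F gives Δ = (-0.338, -1.675).

(-0.338, -1.675)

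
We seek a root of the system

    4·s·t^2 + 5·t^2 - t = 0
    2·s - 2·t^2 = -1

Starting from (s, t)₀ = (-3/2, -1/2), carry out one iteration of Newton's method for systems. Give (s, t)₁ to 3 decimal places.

(-1.750, 1.000)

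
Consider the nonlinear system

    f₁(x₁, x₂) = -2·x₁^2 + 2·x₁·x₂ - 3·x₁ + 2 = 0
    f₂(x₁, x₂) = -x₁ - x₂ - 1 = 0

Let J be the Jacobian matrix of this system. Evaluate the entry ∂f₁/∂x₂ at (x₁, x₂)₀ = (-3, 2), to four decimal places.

-6.0000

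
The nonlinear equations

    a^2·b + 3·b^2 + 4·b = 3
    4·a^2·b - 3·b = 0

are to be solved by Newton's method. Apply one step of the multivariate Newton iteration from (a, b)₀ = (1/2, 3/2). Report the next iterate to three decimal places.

(0.736, 0.709)

At (1/2, 3/2): F = (10.125, -3.000).
Jacobian J = [[2·a·b, a^2 + 6·b + 4], [8·a·b, 4·a^2 - 3]].
At the point, J = [[1.500, 13.250], [6.000, -2.000]] (det J = -82.500).
Solving J·Δ = −F gives Δ = (0.236, -0.791).
Then the next iterate is (a, b)₁ = (0.736, 0.709).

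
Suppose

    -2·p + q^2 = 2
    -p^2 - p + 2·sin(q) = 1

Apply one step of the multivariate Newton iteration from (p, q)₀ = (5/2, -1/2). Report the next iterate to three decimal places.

(0.128, -2.506)

At (5/2, -1/2): F = (-6.750, -10.70885).
Jacobian J = [[-2, 2·q], [-2·p - 1, 2·cos(q)]].
At the point, J = [[-2.000, -1.000], [-6.000, 1.75517]] (det J = -9.51033).
Solving J·Δ = −F gives Δ = (-2.372, -2.006).
Then the next iterate is (p, q)₁ = (0.128, -2.506).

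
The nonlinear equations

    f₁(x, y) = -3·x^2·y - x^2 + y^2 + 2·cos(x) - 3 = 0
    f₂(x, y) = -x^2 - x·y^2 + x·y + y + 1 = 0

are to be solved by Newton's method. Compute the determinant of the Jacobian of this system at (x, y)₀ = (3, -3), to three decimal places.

455.791

J = [[-6·x·y - 2·x - 2·sin(x), -3·x^2 + 2·y], [-2·x - y^2 + y, -2·x·y + x + 1]].
At the point, J = [[47.71776, -33.000], [-18.000, 22.000]].
det J = 455.791.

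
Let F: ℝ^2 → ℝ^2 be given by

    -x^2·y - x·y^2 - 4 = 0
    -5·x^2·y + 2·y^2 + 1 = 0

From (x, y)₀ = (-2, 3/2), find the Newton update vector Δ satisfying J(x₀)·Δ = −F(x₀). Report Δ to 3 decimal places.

At (-2, 3/2): F = (-5.500, -24.500).
Jacobian J = [[-2·x·y - y^2, -x^2 - 2·x·y], [-10·x·y, -5·x^2 + 4·y]].
At the point, J = [[3.750, 2.000], [30.000, -14.000]] (det J = -112.500).
Solving J·Δ = −F gives Δ = (1.120, 0.650).

(1.120, 0.650)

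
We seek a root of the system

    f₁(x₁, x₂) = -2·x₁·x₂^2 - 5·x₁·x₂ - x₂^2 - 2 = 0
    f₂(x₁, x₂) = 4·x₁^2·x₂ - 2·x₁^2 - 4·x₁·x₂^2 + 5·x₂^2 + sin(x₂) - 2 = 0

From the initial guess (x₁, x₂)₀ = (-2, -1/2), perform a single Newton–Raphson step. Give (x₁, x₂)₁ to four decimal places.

(-1.1530, 0.1508)

At (-2, -1/2): F = (-6.2500, -15.229426).
Jacobian J = [[-2·x₂^2 - 5·x₂, -4·x₁·x₂ - 5·x₁ - 2·x₂], [8·x₁·x₂ - 4·x₁ - 4·x₂^2, 4·x₁^2 - 8·x₁·x₂ + 10·x₂ + cos(x₂)]].
At the point, J = [[2.0000, 7.0000], [15.0000, 3.877583]] (det J = -97.244835).
Solving J·Δ = −F gives Δ = (0.8470, 0.6508).
Then the next iterate is (x₁, x₂)₁ = (-1.1530, 0.1508).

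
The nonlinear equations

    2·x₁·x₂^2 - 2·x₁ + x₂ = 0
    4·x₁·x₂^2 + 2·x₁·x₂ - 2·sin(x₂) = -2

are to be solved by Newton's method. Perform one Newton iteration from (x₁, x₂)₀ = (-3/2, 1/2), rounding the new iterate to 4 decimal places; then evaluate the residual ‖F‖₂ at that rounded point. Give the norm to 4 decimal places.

At (-3/2, 1/2): F = (2.7500, -1.958851).
Jacobian J = [[2·x₂^2 - 2, 4·x₁·x₂ + 1], [4·x₂^2 + 2·x₂, 8·x₁·x₂ + 2·x₁ - 2·cos(x₂)]].
At the point, J = [[-1.5000, -2.0000], [2.0000, -10.755165]] (det J = 20.132748).
Solving J·Δ = −F gives Δ = (1.6637, 0.1272).
Then the next iterate is (x₁, x₂)₁ = (0.1637, 0.6272).
Re-evaluating at (0.1637, 0.6272): F = (0.428593, 1.289170), so ‖F‖₂ = 1.3585.

1.3585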